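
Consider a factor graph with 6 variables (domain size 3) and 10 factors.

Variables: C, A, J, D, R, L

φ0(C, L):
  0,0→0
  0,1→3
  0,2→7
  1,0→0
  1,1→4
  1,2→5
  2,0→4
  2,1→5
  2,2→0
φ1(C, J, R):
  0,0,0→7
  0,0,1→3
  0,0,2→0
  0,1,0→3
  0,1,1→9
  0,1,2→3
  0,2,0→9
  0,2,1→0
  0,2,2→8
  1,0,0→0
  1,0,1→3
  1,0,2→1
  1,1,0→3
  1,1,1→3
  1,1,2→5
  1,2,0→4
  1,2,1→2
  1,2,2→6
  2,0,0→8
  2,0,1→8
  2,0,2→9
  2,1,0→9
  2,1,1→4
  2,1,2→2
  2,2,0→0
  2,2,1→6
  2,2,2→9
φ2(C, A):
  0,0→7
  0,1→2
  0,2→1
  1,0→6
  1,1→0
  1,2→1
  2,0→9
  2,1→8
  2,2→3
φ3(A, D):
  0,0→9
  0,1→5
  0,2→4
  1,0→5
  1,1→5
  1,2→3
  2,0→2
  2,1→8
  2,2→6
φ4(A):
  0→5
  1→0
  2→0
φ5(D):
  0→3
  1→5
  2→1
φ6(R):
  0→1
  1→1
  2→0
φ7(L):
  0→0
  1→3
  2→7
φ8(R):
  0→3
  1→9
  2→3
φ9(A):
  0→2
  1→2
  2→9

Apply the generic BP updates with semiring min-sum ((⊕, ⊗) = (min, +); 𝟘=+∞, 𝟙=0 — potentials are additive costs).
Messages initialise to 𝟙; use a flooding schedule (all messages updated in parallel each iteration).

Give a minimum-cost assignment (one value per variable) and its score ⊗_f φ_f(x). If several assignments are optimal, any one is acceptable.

assignment: (C=1, A=1, J=0, D=2, R=0, L=0); score = 10

init: all messages = 𝟙 over 3 values
r1 m[φ0→C] = [0, 0, 0]
r1 m[φ0→L] = [0, 3, 0]
r1 m[φ1→C] = [0, 0, 0]
r1 m[φ1→J] = [0, 2, 0]
r1 m[φ1→R] = [0, 0, 0]
r1 m[φ2→C] = [1, 0, 3]
r1 m[φ2→A] = [6, 0, 1]
r1 m[φ3→A] = [4, 3, 2]
r1 m[φ3→D] = [2, 5, 3]
r1 m[φ4→A] = [5, 0, 0]
r1 m[φ5→D] = [3, 5, 1]
r1 m[φ6→R] = [1, 1, 0]
r1 m[φ7→L] = [0, 3, 7]
r1 m[φ8→R] = [3, 9, 3]
r1 m[φ9→A] = [2, 2, 9]
r1 m[C→φ0] = [0, 0, 0]
r1 m[C→φ1] = [0, 0, 0]
r1 m[C→φ2] = [0, 0, 0]
r1 m[A→φ2] = [0, 0, 0]
r1 m[A→φ3] = [0, 0, 0]
r1 m[A→φ4] = [0, 0, 0]
r1 m[A→φ9] = [0, 0, 0]
r1 m[J→φ1] = [0, 0, 0]
r1 m[D→φ3] = [0, 0, 0]
r1 m[D→φ5] = [0, 0, 0]
r1 m[R→φ1] = [0, 0, 0]
r1 m[R→φ6] = [0, 0, 0]
r1 m[R→φ8] = [0, 0, 0]
r1 m[L→φ0] = [0, 0, 0]
r1 m[L→φ7] = [0, 0, 0]
r2 m[φ0→C] = [0, 0, 0]
r2 m[φ0→L] = [0, 3, 0]
r2 m[φ1→C] = [0, 0, 0]
r2 m[φ1→J] = [0, 2, 0]
r2 m[φ1→R] = [0, 0, 0]
r2 m[φ2→C] = [1, 0, 3]
r2 m[φ2→A] = [6, 0, 1]
r2 m[φ3→A] = [4, 3, 2]
r2 m[φ3→D] = [2, 5, 3]
r2 m[φ4→A] = [5, 0, 0]
r2 m[φ5→D] = [3, 5, 1]
r2 m[φ6→R] = [1, 1, 0]
r2 m[φ7→L] = [0, 3, 7]
r2 m[φ8→R] = [3, 9, 3]
r2 m[φ9→A] = [2, 2, 9]
r2 m[C→φ0] = [1, 0, 3]
r2 m[C→φ1] = [1, 0, 3]
r2 m[C→φ2] = [0, 0, 0]
r2 m[A→φ2] = [11, 5, 11]
r2 m[A→φ3] = [13, 2, 10]
r2 m[A→φ4] = [12, 5, 12]
r2 m[A→φ9] = [15, 3, 3]
r2 m[J→φ1] = [0, 0, 0]
r2 m[D→φ3] = [3, 5, 1]
r2 m[D→φ5] = [2, 5, 3]
r2 m[R→φ1] = [4, 10, 3]
r2 m[R→φ6] = [3, 9, 3]
r2 m[R→φ8] = [1, 1, 0]
r2 m[L→φ0] = [0, 3, 7]
r2 m[L→φ7] = [0, 3, 0]
r3 m[φ0→C] = [0, 0, 4]
r3 m[φ0→L] = [0, 4, 3]
r3 m[φ1→C] = [3, 4, 4]
r3 m[φ1→J] = [4, 7, 7]
r3 m[φ1→R] = [0, 1, 1]
r3 m[φ2→C] = [7, 5, 13]
r3 m[φ2→A] = [6, 0, 1]
r3 m[φ3→A] = [5, 4, 5]
r3 m[φ3→D] = [7, 7, 5]
r3 m[φ4→A] = [5, 0, 0]
r3 m[φ5→D] = [3, 5, 1]
r3 m[φ6→R] = [1, 1, 0]
r3 m[φ7→L] = [0, 3, 7]
r3 m[φ8→R] = [3, 9, 3]
r3 m[φ9→A] = [2, 2, 9]
r3 m[C→φ0] = [1, 0, 3]
r3 m[C→φ1] = [1, 0, 3]
r3 m[C→φ2] = [0, 0, 0]
r3 m[A→φ2] = [11, 5, 11]
r3 m[A→φ3] = [13, 2, 10]
r3 m[A→φ4] = [12, 5, 12]
r3 m[A→φ9] = [15, 3, 3]
r3 m[J→φ1] = [0, 0, 0]
r3 m[D→φ3] = [3, 5, 1]
r3 m[D→φ5] = [2, 5, 3]
r3 m[R→φ1] = [4, 10, 3]
r3 m[R→φ6] = [3, 9, 3]
r3 m[R→φ8] = [1, 1, 0]
r3 m[L→φ0] = [0, 3, 7]
r3 m[L→φ7] = [0, 3, 0]
r4 m[φ0→C] = [0, 0, 4]
r4 m[φ0→L] = [0, 4, 3]
r4 m[φ1→C] = [3, 4, 4]
r4 m[φ1→J] = [4, 7, 7]
r4 m[φ1→R] = [0, 1, 1]
r4 m[φ2→C] = [7, 5, 13]
r4 m[φ2→A] = [6, 0, 1]
r4 m[φ3→A] = [5, 4, 5]
r4 m[φ3→D] = [7, 7, 5]
r4 m[φ4→A] = [5, 0, 0]
r4 m[φ5→D] = [3, 5, 1]
r4 m[φ6→R] = [1, 1, 0]
r4 m[φ7→L] = [0, 3, 7]
r4 m[φ8→R] = [3, 9, 3]
r4 m[φ9→A] = [2, 2, 9]
r4 m[C→φ0] = [10, 9, 17]
r4 m[C→φ1] = [7, 5, 17]
r4 m[C→φ2] = [3, 4, 8]
r4 m[A→φ2] = [12, 6, 14]
r4 m[A→φ3] = [13, 2, 10]
r4 m[A→φ4] = [13, 6, 15]
r4 m[A→φ9] = [16, 4, 6]
r4 m[J→φ1] = [0, 0, 0]
r4 m[D→φ3] = [3, 5, 1]
r4 m[D→φ5] = [7, 7, 5]
r4 m[R→φ1] = [4, 10, 3]
r4 m[R→φ6] = [3, 10, 4]
r4 m[R→φ8] = [1, 2, 1]
r4 m[L→φ0] = [0, 3, 7]
r4 m[L→φ7] = [0, 4, 3]
r5 m[φ0→C] = [0, 0, 4]
r5 m[φ0→L] = [9, 13, 14]
r5 m[φ1→C] = [3, 4, 4]
r5 m[φ1→J] = [9, 12, 13]
r5 m[φ1→R] = [5, 7, 6]
r5 m[φ2→C] = [8, 6, 14]
r5 m[φ2→A] = [10, 4, 4]
r5 m[φ3→A] = [5, 4, 5]
r5 m[φ3→D] = [7, 7, 5]
r5 m[φ4→A] = [5, 0, 0]
r5 m[φ5→D] = [3, 5, 1]
r5 m[φ6→R] = [1, 1, 0]
r5 m[φ7→L] = [0, 3, 7]
r5 m[φ8→R] = [3, 9, 3]
r5 m[φ9→A] = [2, 2, 9]
r5 m[C→φ0] = [10, 9, 17]
r5 m[C→φ1] = [7, 5, 17]
r5 m[C→φ2] = [3, 4, 8]
r5 m[A→φ2] = [12, 6, 14]
r5 m[A→φ3] = [13, 2, 10]
r5 m[A→φ4] = [13, 6, 15]
r5 m[A→φ9] = [16, 4, 6]
r5 m[J→φ1] = [0, 0, 0]
r5 m[D→φ3] = [3, 5, 1]
r5 m[D→φ5] = [7, 7, 5]
r5 m[R→φ1] = [4, 10, 3]
r5 m[R→φ6] = [3, 10, 4]
r5 m[R→φ8] = [1, 2, 1]
r5 m[L→φ0] = [0, 3, 7]
r5 m[L→φ7] = [0, 4, 3]
r6 m[φ0→C] = [0, 0, 4]
r6 m[φ0→L] = [9, 13, 14]
r6 m[φ1→C] = [3, 4, 4]
r6 m[φ1→J] = [9, 12, 13]
r6 m[φ1→R] = [5, 7, 6]
r6 m[φ2→C] = [8, 6, 14]
r6 m[φ2→A] = [10, 4, 4]
r6 m[φ3→A] = [5, 4, 5]
r6 m[φ3→D] = [7, 7, 5]
r6 m[φ4→A] = [5, 0, 0]
r6 m[φ5→D] = [3, 5, 1]
r6 m[φ6→R] = [1, 1, 0]
r6 m[φ7→L] = [0, 3, 7]
r6 m[φ8→R] = [3, 9, 3]
r6 m[φ9→A] = [2, 2, 9]
r6 m[C→φ0] = [11, 10, 18]
r6 m[C→φ1] = [8, 6, 18]
r6 m[C→φ2] = [3, 4, 8]
r6 m[A→φ2] = [12, 6, 14]
r6 m[A→φ3] = [17, 6, 13]
r6 m[A→φ4] = [17, 10, 18]
r6 m[A→φ9] = [20, 8, 9]
r6 m[J→φ1] = [0, 0, 0]
r6 m[D→φ3] = [3, 5, 1]
r6 m[D→φ5] = [7, 7, 5]
r6 m[R→φ1] = [4, 10, 3]
r6 m[R→φ6] = [8, 16, 9]
r6 m[R→φ8] = [6, 8, 6]
r6 m[L→φ0] = [0, 3, 7]
r6 m[L→φ7] = [9, 13, 14]
r7 m[φ0→C] = [0, 0, 4]
r7 m[φ0→L] = [10, 14, 15]
r7 m[φ1→C] = [3, 4, 4]
r7 m[φ1→J] = [10, 13, 14]
r7 m[φ1→R] = [6, 8, 7]
r7 m[φ2→C] = [8, 6, 14]
r7 m[φ2→A] = [10, 4, 4]
r7 m[φ3→A] = [5, 4, 5]
r7 m[φ3→D] = [11, 11, 9]
r7 m[φ4→A] = [5, 0, 0]
r7 m[φ5→D] = [3, 5, 1]
r7 m[φ6→R] = [1, 1, 0]
r7 m[φ7→L] = [0, 3, 7]
r7 m[φ8→R] = [3, 9, 3]
r7 m[φ9→A] = [2, 2, 9]
r7 m[C→φ0] = [11, 10, 18]
r7 m[C→φ1] = [8, 6, 18]
r7 m[C→φ2] = [3, 4, 8]
r7 m[A→φ2] = [12, 6, 14]
r7 m[A→φ3] = [17, 6, 13]
r7 m[A→φ4] = [17, 10, 18]
r7 m[A→φ9] = [20, 8, 9]
r7 m[J→φ1] = [0, 0, 0]
r7 m[D→φ3] = [3, 5, 1]
r7 m[D→φ5] = [7, 7, 5]
r7 m[R→φ1] = [4, 10, 3]
r7 m[R→φ6] = [8, 16, 9]
r7 m[R→φ8] = [6, 8, 6]
r7 m[L→φ0] = [0, 3, 7]
r7 m[L→φ7] = [9, 13, 14]
r8 m[φ0→C] = [0, 0, 4]
r8 m[φ0→L] = [10, 14, 15]
r8 m[φ1→C] = [3, 4, 4]
r8 m[φ1→J] = [10, 13, 14]
r8 m[φ1→R] = [6, 8, 7]
r8 m[φ2→C] = [8, 6, 14]
r8 m[φ2→A] = [10, 4, 4]
r8 m[φ3→A] = [5, 4, 5]
r8 m[φ3→D] = [11, 11, 9]
r8 m[φ4→A] = [5, 0, 0]
r8 m[φ5→D] = [3, 5, 1]
r8 m[φ6→R] = [1, 1, 0]
r8 m[φ7→L] = [0, 3, 7]
r8 m[φ8→R] = [3, 9, 3]
r8 m[φ9→A] = [2, 2, 9]
r8 m[C→φ0] = [11, 10, 18]
r8 m[C→φ1] = [8, 6, 18]
r8 m[C→φ2] = [3, 4, 8]
r8 m[A→φ2] = [12, 6, 14]
r8 m[A→φ3] = [17, 6, 13]
r8 m[A→φ4] = [17, 10, 18]
r8 m[A→φ9] = [20, 8, 9]
r8 m[J→φ1] = [0, 0, 0]
r8 m[D→φ3] = [3, 5, 1]
r8 m[D→φ5] = [11, 11, 9]
r8 m[R→φ1] = [4, 10, 3]
r8 m[R→φ6] = [9, 17, 10]
r8 m[R→φ8] = [7, 9, 7]
r8 m[L→φ0] = [0, 3, 7]
r8 m[L→φ7] = [10, 14, 15]
r9 m[φ0→C] = [0, 0, 4]
r9 m[φ0→L] = [10, 14, 15]
r9 m[φ1→C] = [3, 4, 4]
r9 m[φ1→J] = [10, 13, 14]
r9 m[φ1→R] = [6, 8, 7]
r9 m[φ2→C] = [8, 6, 14]
r9 m[φ2→A] = [10, 4, 4]
r9 m[φ3→A] = [5, 4, 5]
r9 m[φ3→D] = [11, 11, 9]
r9 m[φ4→A] = [5, 0, 0]
r9 m[φ5→D] = [3, 5, 1]
r9 m[φ6→R] = [1, 1, 0]
r9 m[φ7→L] = [0, 3, 7]
r9 m[φ8→R] = [3, 9, 3]
r9 m[φ9→A] = [2, 2, 9]
r9 m[C→φ0] = [11, 10, 18]
r9 m[C→φ1] = [8, 6, 18]
r9 m[C→φ2] = [3, 4, 8]
r9 m[A→φ2] = [12, 6, 14]
r9 m[A→φ3] = [17, 6, 13]
r9 m[A→φ4] = [17, 10, 18]
r9 m[A→φ9] = [20, 8, 9]
r9 m[J→φ1] = [0, 0, 0]
r9 m[D→φ3] = [3, 5, 1]
r9 m[D→φ5] = [11, 11, 9]
r9 m[R→φ1] = [4, 10, 3]
r9 m[R→φ6] = [9, 17, 10]
r9 m[R→φ8] = [7, 9, 7]
r9 m[L→φ0] = [0, 3, 7]
r9 m[L→φ7] = [10, 14, 15]
fixed point reached at round 9
traceback from C: (C=1, A=1, J=0, D=2, R=0, L=0), score=10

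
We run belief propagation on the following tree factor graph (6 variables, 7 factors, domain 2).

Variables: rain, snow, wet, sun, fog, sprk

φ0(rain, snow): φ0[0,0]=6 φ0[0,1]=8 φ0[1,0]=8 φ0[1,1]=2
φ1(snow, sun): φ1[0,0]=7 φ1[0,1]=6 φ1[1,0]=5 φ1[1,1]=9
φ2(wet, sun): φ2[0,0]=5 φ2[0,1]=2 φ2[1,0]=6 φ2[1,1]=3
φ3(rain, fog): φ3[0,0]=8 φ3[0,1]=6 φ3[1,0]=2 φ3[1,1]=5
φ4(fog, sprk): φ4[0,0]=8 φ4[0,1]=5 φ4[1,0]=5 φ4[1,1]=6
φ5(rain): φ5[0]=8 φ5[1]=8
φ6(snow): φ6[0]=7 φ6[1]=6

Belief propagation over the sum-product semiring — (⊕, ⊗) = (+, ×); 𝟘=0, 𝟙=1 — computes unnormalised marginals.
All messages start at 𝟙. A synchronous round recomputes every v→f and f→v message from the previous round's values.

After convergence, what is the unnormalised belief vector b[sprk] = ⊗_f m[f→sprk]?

b[sprk] = [9348064, 7952192]

init: all messages = 𝟙 over 2 values
r1 m[φ0→rain] = [14, 10]
r1 m[φ0→snow] = [14, 10]
r1 m[φ1→snow] = [13, 14]
r1 m[φ1→sun] = [12, 15]
r1 m[φ2→wet] = [7, 9]
r1 m[φ2→sun] = [11, 5]
r1 m[φ3→rain] = [14, 7]
r1 m[φ3→fog] = [10, 11]
r1 m[φ4→fog] = [13, 11]
r1 m[φ4→sprk] = [13, 11]
r1 m[φ5→rain] = [8, 8]
r1 m[φ6→snow] = [7, 6]
r1 m[rain→φ0] = [1, 1]
r1 m[rain→φ3] = [1, 1]
r1 m[rain→φ5] = [1, 1]
r1 m[snow→φ0] = [1, 1]
r1 m[snow→φ1] = [1, 1]
r1 m[snow→φ6] = [1, 1]
r1 m[wet→φ2] = [1, 1]
r1 m[sun→φ1] = [1, 1]
r1 m[sun→φ2] = [1, 1]
r1 m[fog→φ3] = [1, 1]
r1 m[fog→φ4] = [1, 1]
r1 m[sprk→φ4] = [1, 1]
r2 m[φ0→rain] = [14, 10]
r2 m[φ0→snow] = [14, 10]
r2 m[φ1→snow] = [13, 14]
r2 m[φ1→sun] = [12, 15]
r2 m[φ2→wet] = [7, 9]
r2 m[φ2→sun] = [11, 5]
r2 m[φ3→rain] = [14, 7]
r2 m[φ3→fog] = [10, 11]
r2 m[φ4→fog] = [13, 11]
r2 m[φ4→sprk] = [13, 11]
r2 m[φ5→rain] = [8, 8]
r2 m[φ6→snow] = [7, 6]
r2 m[rain→φ0] = [112, 56]
r2 m[rain→φ3] = [112, 80]
r2 m[rain→φ5] = [196, 70]
r2 m[snow→φ0] = [91, 84]
r2 m[snow→φ1] = [98, 60]
r2 m[snow→φ6] = [182, 140]
r2 m[wet→φ2] = [1, 1]
r2 m[sun→φ1] = [11, 5]
r2 m[sun→φ2] = [12, 15]
r2 m[fog→φ3] = [13, 11]
r2 m[fog→φ4] = [10, 11]
r2 m[sprk→φ4] = [1, 1]
r3 m[φ0→rain] = [1218, 896]
r3 m[φ0→snow] = [1120, 1008]
r3 m[φ1→snow] = [107, 100]
r3 m[φ1→sun] = [986, 1128]
r3 m[φ2→wet] = [90, 117]
r3 m[φ2→sun] = [11, 5]
r3 m[φ3→rain] = [170, 81]
r3 m[φ3→fog] = [1056, 1072]
r3 m[φ4→fog] = [13, 11]
r3 m[φ4→sprk] = [135, 116]
r3 m[φ5→rain] = [8, 8]
r3 m[φ6→snow] = [7, 6]
r3 m[rain→φ0] = [112, 56]
r3 m[rain→φ3] = [112, 80]
r3 m[rain→φ5] = [196, 70]
r3 m[snow→φ0] = [91, 84]
r3 m[snow→φ1] = [98, 60]
r3 m[snow→φ6] = [182, 140]
r3 m[wet→φ2] = [1, 1]
r3 m[sun→φ1] = [11, 5]
r3 m[sun→φ2] = [12, 15]
r3 m[fog→φ3] = [13, 11]
r3 m[fog→φ4] = [10, 11]
r3 m[sprk→φ4] = [1, 1]
r4 m[φ0→rain] = [1218, 896]
r4 m[φ0→snow] = [1120, 1008]
r4 m[φ1→snow] = [107, 100]
r4 m[φ1→sun] = [986, 1128]
r4 m[φ2→wet] = [90, 117]
r4 m[φ2→sun] = [11, 5]
r4 m[φ3→rain] = [170, 81]
r4 m[φ3→fog] = [1056, 1072]
r4 m[φ4→fog] = [13, 11]
r4 m[φ4→sprk] = [135, 116]
r4 m[φ5→rain] = [8, 8]
r4 m[φ6→snow] = [7, 6]
r4 m[rain→φ0] = [1360, 648]
r4 m[rain→φ3] = [9744, 7168]
r4 m[rain→φ5] = [207060, 72576]
r4 m[snow→φ0] = [749, 600]
r4 m[snow→φ1] = [7840, 6048]
r4 m[snow→φ6] = [119840, 100800]
r4 m[wet→φ2] = [1, 1]
r4 m[sun→φ1] = [11, 5]
r4 m[sun→φ2] = [986, 1128]
r4 m[fog→φ3] = [13, 11]
r4 m[fog→φ4] = [1056, 1072]
r4 m[sprk→φ4] = [1, 1]
r5 m[φ0→rain] = [9294, 7192]
r5 m[φ0→snow] = [13344, 12176]
r5 m[φ1→snow] = [107, 100]
r5 m[φ1→sun] = [85120, 101472]
r5 m[φ2→wet] = [7186, 9300]
r5 m[φ2→sun] = [11, 5]
r5 m[φ3→rain] = [170, 81]
r5 m[φ3→fog] = [92288, 94304]
r5 m[φ4→fog] = [13, 11]
r5 m[φ4→sprk] = [13808, 11712]
r5 m[φ5→rain] = [8, 8]
r5 m[φ6→snow] = [7, 6]
r5 m[rain→φ0] = [1360, 648]
r5 m[rain→φ3] = [9744, 7168]
r5 m[rain→φ5] = [207060, 72576]
r5 m[snow→φ0] = [749, 600]
r5 m[snow→φ1] = [7840, 6048]
r5 m[snow→φ6] = [119840, 100800]
r5 m[wet→φ2] = [1, 1]
r5 m[sun→φ1] = [11, 5]
r5 m[sun→φ2] = [986, 1128]
r5 m[fog→φ3] = [13, 11]
r5 m[fog→φ4] = [1056, 1072]
r5 m[sprk→φ4] = [1, 1]
r6 m[φ0→rain] = [9294, 7192]
r6 m[φ0→snow] = [13344, 12176]
r6 m[φ1→snow] = [107, 100]
r6 m[φ1→sun] = [85120, 101472]
r6 m[φ2→wet] = [7186, 9300]
r6 m[φ2→sun] = [11, 5]
r6 m[φ3→rain] = [170, 81]
r6 m[φ3→fog] = [92288, 94304]
r6 m[φ4→fog] = [13, 11]
r6 m[φ4→sprk] = [13808, 11712]
r6 m[φ5→rain] = [8, 8]
r6 m[φ6→snow] = [7, 6]
r6 m[rain→φ0] = [1360, 648]
r6 m[rain→φ3] = [74352, 57536]
r6 m[rain→φ5] = [1579980, 582552]
r6 m[snow→φ0] = [749, 600]
r6 m[snow→φ1] = [93408, 73056]
r6 m[snow→φ6] = [1427808, 1217600]
r6 m[wet→φ2] = [1, 1]
r6 m[sun→φ1] = [11, 5]
r6 m[sun→φ2] = [85120, 101472]
r6 m[fog→φ3] = [13, 11]
r6 m[fog→φ4] = [92288, 94304]
r6 m[sprk→φ4] = [1, 1]
r7 m[φ0→rain] = [9294, 7192]
r7 m[φ0→snow] = [13344, 12176]
r7 m[φ1→snow] = [107, 100]
r7 m[φ1→sun] = [1019136, 1217952]
r7 m[φ2→wet] = [628544, 815136]
r7 m[φ2→sun] = [11, 5]
r7 m[φ3→rain] = [170, 81]
r7 m[φ3→fog] = [709888, 733792]
r7 m[φ4→fog] = [13, 11]
r7 m[φ4→sprk] = [1209824, 1027264]
r7 m[φ5→rain] = [8, 8]
r7 m[φ6→snow] = [7, 6]
r7 m[rain→φ0] = [1360, 648]
r7 m[rain→φ3] = [74352, 57536]
r7 m[rain→φ5] = [1579980, 582552]
r7 m[snow→φ0] = [749, 600]
r7 m[snow→φ1] = [93408, 73056]
r7 m[snow→φ6] = [1427808, 1217600]
r7 m[wet→φ2] = [1, 1]
r7 m[sun→φ1] = [11, 5]
r7 m[sun→φ2] = [85120, 101472]
r7 m[fog→φ3] = [13, 11]
r7 m[fog→φ4] = [92288, 94304]
r7 m[sprk→φ4] = [1, 1]
r8 m[φ0→rain] = [9294, 7192]
r8 m[φ0→snow] = [13344, 12176]
r8 m[φ1→snow] = [107, 100]
r8 m[φ1→sun] = [1019136, 1217952]
r8 m[φ2→wet] = [628544, 815136]
r8 m[φ2→sun] = [11, 5]
r8 m[φ3→rain] = [170, 81]
r8 m[φ3→fog] = [709888, 733792]
r8 m[φ4→fog] = [13, 11]
r8 m[φ4→sprk] = [1209824, 1027264]
r8 m[φ5→rain] = [8, 8]
r8 m[φ6→snow] = [7, 6]
r8 m[rain→φ0] = [1360, 648]
r8 m[rain→φ3] = [74352, 57536]
r8 m[rain→φ5] = [1579980, 582552]
r8 m[snow→φ0] = [749, 600]
r8 m[snow→φ1] = [93408, 73056]
r8 m[snow→φ6] = [1427808, 1217600]
r8 m[wet→φ2] = [1, 1]
r8 m[sun→φ1] = [11, 5]
r8 m[sun→φ2] = [1019136, 1217952]
r8 m[fog→φ3] = [13, 11]
r8 m[fog→φ4] = [709888, 733792]
r8 m[sprk→φ4] = [1, 1]
r9 m[φ0→rain] = [9294, 7192]
r9 m[φ0→snow] = [13344, 12176]
r9 m[φ1→snow] = [107, 100]
r9 m[φ1→sun] = [1019136, 1217952]
r9 m[φ2→wet] = [7531584, 9768672]
r9 m[φ2→sun] = [11, 5]
r9 m[φ3→rain] = [170, 81]
r9 m[φ3→fog] = [709888, 733792]
r9 m[φ4→fog] = [13, 11]
r9 m[φ4→sprk] = [9348064, 7952192]
r9 m[φ5→rain] = [8, 8]
r9 m[φ6→snow] = [7, 6]
r9 m[rain→φ0] = [1360, 648]
r9 m[rain→φ3] = [74352, 57536]
r9 m[rain→φ5] = [1579980, 582552]
r9 m[snow→φ0] = [749, 600]
r9 m[snow→φ1] = [93408, 73056]
r9 m[snow→φ6] = [1427808, 1217600]
r9 m[wet→φ2] = [1, 1]
r9 m[sun→φ1] = [11, 5]
r9 m[sun→φ2] = [1019136, 1217952]
r9 m[fog→φ3] = [13, 11]
r9 m[fog→φ4] = [709888, 733792]
r9 m[sprk→φ4] = [1, 1]
r10 m[φ0→rain] = [9294, 7192]
r10 m[φ0→snow] = [13344, 12176]
r10 m[φ1→snow] = [107, 100]
r10 m[φ1→sun] = [1019136, 1217952]
r10 m[φ2→wet] = [7531584, 9768672]
r10 m[φ2→sun] = [11, 5]
r10 m[φ3→rain] = [170, 81]
r10 m[φ3→fog] = [709888, 733792]
r10 m[φ4→fog] = [13, 11]
r10 m[φ4→sprk] = [9348064, 7952192]
r10 m[φ5→rain] = [8, 8]
r10 m[φ6→snow] = [7, 6]
r10 m[rain→φ0] = [1360, 648]
r10 m[rain→φ3] = [74352, 57536]
r10 m[rain→φ5] = [1579980, 582552]
r10 m[snow→φ0] = [749, 600]
r10 m[snow→φ1] = [93408, 73056]
r10 m[snow→φ6] = [1427808, 1217600]
r10 m[wet→φ2] = [1, 1]
r10 m[sun→φ1] = [11, 5]
r10 m[sun→φ2] = [1019136, 1217952]
r10 m[fog→φ3] = [13, 11]
r10 m[fog→φ4] = [709888, 733792]
r10 m[sprk→φ4] = [1, 1]
fixed point reached at round 10
b[sprk] = ⊗ incoming = [9348064, 7952192]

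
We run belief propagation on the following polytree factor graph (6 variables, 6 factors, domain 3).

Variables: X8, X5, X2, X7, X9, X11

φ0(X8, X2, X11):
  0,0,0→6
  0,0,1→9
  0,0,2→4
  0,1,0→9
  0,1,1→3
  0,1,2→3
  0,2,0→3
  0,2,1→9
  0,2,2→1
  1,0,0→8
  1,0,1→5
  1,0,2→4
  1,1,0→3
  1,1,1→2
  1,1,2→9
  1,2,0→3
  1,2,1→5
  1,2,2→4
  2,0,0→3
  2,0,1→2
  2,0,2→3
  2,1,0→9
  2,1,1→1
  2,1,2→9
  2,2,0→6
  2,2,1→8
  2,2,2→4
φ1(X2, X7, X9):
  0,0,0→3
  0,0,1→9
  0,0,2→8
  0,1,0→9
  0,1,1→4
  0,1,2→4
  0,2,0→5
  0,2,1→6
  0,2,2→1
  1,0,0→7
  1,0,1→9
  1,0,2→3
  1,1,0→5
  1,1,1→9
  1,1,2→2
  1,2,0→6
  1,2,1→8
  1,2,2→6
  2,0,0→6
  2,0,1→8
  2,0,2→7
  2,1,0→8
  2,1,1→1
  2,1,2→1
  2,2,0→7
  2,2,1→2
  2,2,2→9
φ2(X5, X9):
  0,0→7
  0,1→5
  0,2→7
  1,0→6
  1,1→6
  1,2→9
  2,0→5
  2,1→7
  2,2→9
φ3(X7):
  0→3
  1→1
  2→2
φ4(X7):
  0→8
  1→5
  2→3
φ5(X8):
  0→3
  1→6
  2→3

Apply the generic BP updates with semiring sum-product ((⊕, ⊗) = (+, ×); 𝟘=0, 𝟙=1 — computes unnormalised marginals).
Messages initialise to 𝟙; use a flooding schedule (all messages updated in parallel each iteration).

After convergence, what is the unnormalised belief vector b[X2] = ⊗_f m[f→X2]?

b[X2] = [2377536, 2349924, 2228325]

init: all messages = 𝟙 over 3 values
r1 m[φ0→X8] = [47, 43, 45]
r1 m[φ0→X2] = [44, 48, 43]
r1 m[φ0→X11] = [50, 44, 41]
r1 m[φ1→X2] = [49, 55, 49]
r1 m[φ1→X7] = [60, 43, 50]
r1 m[φ1→X9] = [56, 56, 41]
r1 m[φ2→X5] = [19, 21, 21]
r1 m[φ2→X9] = [18, 18, 25]
r1 m[φ3→X7] = [3, 1, 2]
r1 m[φ4→X7] = [8, 5, 3]
r1 m[φ5→X8] = [3, 6, 3]
r1 m[X8→φ0] = [1, 1, 1]
r1 m[X8→φ5] = [1, 1, 1]
r1 m[X5→φ2] = [1, 1, 1]
r1 m[X2→φ0] = [1, 1, 1]
r1 m[X2→φ1] = [1, 1, 1]
r1 m[X7→φ1] = [1, 1, 1]
r1 m[X7→φ3] = [1, 1, 1]
r1 m[X7→φ4] = [1, 1, 1]
r1 m[X9→φ1] = [1, 1, 1]
r1 m[X9→φ2] = [1, 1, 1]
r1 m[X11→φ0] = [1, 1, 1]
r2 m[φ0→X8] = [47, 43, 45]
r2 m[φ0→X2] = [44, 48, 43]
r2 m[φ0→X11] = [50, 44, 41]
r2 m[φ1→X2] = [49, 55, 49]
r2 m[φ1→X7] = [60, 43, 50]
r2 m[φ1→X9] = [56, 56, 41]
r2 m[φ2→X5] = [19, 21, 21]
r2 m[φ2→X9] = [18, 18, 25]
r2 m[φ3→X7] = [3, 1, 2]
r2 m[φ4→X7] = [8, 5, 3]
r2 m[φ5→X8] = [3, 6, 3]
r2 m[X8→φ0] = [3, 6, 3]
r2 m[X8→φ5] = [47, 43, 45]
r2 m[X5→φ2] = [1, 1, 1]
r2 m[X2→φ0] = [49, 55, 49]
r2 m[X2→φ1] = [44, 48, 43]
r2 m[X7→φ1] = [24, 5, 6]
r2 m[X7→φ3] = [480, 215, 150]
r2 m[X7→φ4] = [180, 43, 100]
r2 m[X9→φ1] = [18, 18, 25]
r2 m[X9→φ2] = [56, 56, 41]
r2 m[X11→φ0] = [1, 1, 1]
r3 m[φ0→X8] = [2393, 2191, 2319]
r3 m[φ0→X2] = [183, 186, 165]
r3 m[φ0→X11] = [9840, 8376, 9066]
r3 m[φ1→X2] = [12992, 12634, 13505]
r3 m[φ1→X7] = [54089, 37233, 45749]
r3 m[φ1→X9] = [27178, 35787, 25017]
r3 m[φ2→X5] = [959, 1041, 1041]
r3 m[φ2→X9] = [18, 18, 25]
r3 m[φ3→X7] = [3, 1, 2]
r3 m[φ4→X7] = [8, 5, 3]
r3 m[φ5→X8] = [3, 6, 3]
r3 m[X8→φ0] = [3, 6, 3]
r3 m[X8→φ5] = [47, 43, 45]
r3 m[X5→φ2] = [1, 1, 1]
r3 m[X2→φ0] = [49, 55, 49]
r3 m[X2→φ1] = [44, 48, 43]
r3 m[X7→φ1] = [24, 5, 6]
r3 m[X7→φ3] = [480, 215, 150]
r3 m[X7→φ4] = [180, 43, 100]
r3 m[X9→φ1] = [18, 18, 25]
r3 m[X9→φ2] = [56, 56, 41]
r3 m[X11→φ0] = [1, 1, 1]
r4 m[φ0→X8] = [2393, 2191, 2319]
r4 m[φ0→X2] = [183, 186, 165]
r4 m[φ0→X11] = [9840, 8376, 9066]
r4 m[φ1→X2] = [12992, 12634, 13505]
r4 m[φ1→X7] = [54089, 37233, 45749]
r4 m[φ1→X9] = [27178, 35787, 25017]
r4 m[φ2→X5] = [959, 1041, 1041]
r4 m[φ2→X9] = [18, 18, 25]
r4 m[φ3→X7] = [3, 1, 2]
r4 m[φ4→X7] = [8, 5, 3]
r4 m[φ5→X8] = [3, 6, 3]
r4 m[X8→φ0] = [3, 6, 3]
r4 m[X8→φ5] = [2393, 2191, 2319]
r4 m[X5→φ2] = [1, 1, 1]
r4 m[X2→φ0] = [12992, 12634, 13505]
r4 m[X2→φ1] = [183, 186, 165]
r4 m[X7→φ1] = [24, 5, 6]
r4 m[X7→φ3] = [432712, 186165, 137247]
r4 m[X7→φ4] = [162267, 37233, 91498]
r4 m[X9→φ1] = [18, 18, 25]
r4 m[X9→φ2] = [27178, 35787, 25017]
r4 m[X11→φ0] = [1, 1, 1]
r5 m[φ0→X8] = [611923, 559800, 587072]
r5 m[φ0→X2] = [183, 186, 165]
r5 m[φ0→X11] = [2491773, 2215617, 2248395]
r5 m[φ1→X2] = [12992, 12634, 13505]
r5 m[φ1→X7] = [214101, 148149, 179436]
r5 m[φ1→X9] = [106785, 141735, 99297]
r5 m[φ2→X5] = [544300, 602943, 611552]
r5 m[φ2→X9] = [18, 18, 25]
r5 m[φ3→X7] = [3, 1, 2]
r5 m[φ4→X7] = [8, 5, 3]
r5 m[φ5→X8] = [3, 6, 3]
r5 m[X8→φ0] = [3, 6, 3]
r5 m[X8→φ5] = [2393, 2191, 2319]
r5 m[X5→φ2] = [1, 1, 1]
r5 m[X2→φ0] = [12992, 12634, 13505]
r5 m[X2→φ1] = [183, 186, 165]
r5 m[X7→φ1] = [24, 5, 6]
r5 m[X7→φ3] = [432712, 186165, 137247]
r5 m[X7→φ4] = [162267, 37233, 91498]
r5 m[X9→φ1] = [18, 18, 25]
r5 m[X9→φ2] = [27178, 35787, 25017]
r5 m[X11→φ0] = [1, 1, 1]
r6 m[φ0→X8] = [611923, 559800, 587072]
r6 m[φ0→X2] = [183, 186, 165]
r6 m[φ0→X11] = [2491773, 2215617, 2248395]
r6 m[φ1→X2] = [12992, 12634, 13505]
r6 m[φ1→X7] = [214101, 148149, 179436]
r6 m[φ1→X9] = [106785, 141735, 99297]
r6 m[φ2→X5] = [544300, 602943, 611552]
r6 m[φ2→X9] = [18, 18, 25]
r6 m[φ3→X7] = [3, 1, 2]
r6 m[φ4→X7] = [8, 5, 3]
r6 m[φ5→X8] = [3, 6, 3]
r6 m[X8→φ0] = [3, 6, 3]
r6 m[X8→φ5] = [611923, 559800, 587072]
r6 m[X5→φ2] = [1, 1, 1]
r6 m[X2→φ0] = [12992, 12634, 13505]
r6 m[X2→φ1] = [183, 186, 165]
r6 m[X7→φ1] = [24, 5, 6]
r6 m[X7→φ3] = [1712808, 740745, 538308]
r6 m[X7→φ4] = [642303, 148149, 358872]
r6 m[X9→φ1] = [18, 18, 25]
r6 m[X9→φ2] = [106785, 141735, 99297]
r6 m[X11→φ0] = [1, 1, 1]
r7 m[φ0→X8] = [611923, 559800, 587072]
r7 m[φ0→X2] = [183, 186, 165]
r7 m[φ0→X11] = [2491773, 2215617, 2248395]
r7 m[φ1→X2] = [12992, 12634, 13505]
r7 m[φ1→X7] = [214101, 148149, 179436]
r7 m[φ1→X9] = [106785, 141735, 99297]
r7 m[φ2→X5] = [2151249, 2384793, 2419743]
r7 m[φ2→X9] = [18, 18, 25]
r7 m[φ3→X7] = [3, 1, 2]
r7 m[φ4→X7] = [8, 5, 3]
r7 m[φ5→X8] = [3, 6, 3]
r7 m[X8→φ0] = [3, 6, 3]
r7 m[X8→φ5] = [611923, 559800, 587072]
r7 m[X5→φ2] = [1, 1, 1]
r7 m[X2→φ0] = [12992, 12634, 13505]
r7 m[X2→φ1] = [183, 186, 165]
r7 m[X7→φ1] = [24, 5, 6]
r7 m[X7→φ3] = [1712808, 740745, 538308]
r7 m[X7→φ4] = [642303, 148149, 358872]
r7 m[X9→φ1] = [18, 18, 25]
r7 m[X9→φ2] = [106785, 141735, 99297]
r7 m[X11→φ0] = [1, 1, 1]
r8 m[φ0→X8] = [611923, 559800, 587072]
r8 m[φ0→X2] = [183, 186, 165]
r8 m[φ0→X11] = [2491773, 2215617, 2248395]
r8 m[φ1→X2] = [12992, 12634, 13505]
r8 m[φ1→X7] = [214101, 148149, 179436]
r8 m[φ1→X9] = [106785, 141735, 99297]
r8 m[φ2→X5] = [2151249, 2384793, 2419743]
r8 m[φ2→X9] = [18, 18, 25]
r8 m[φ3→X7] = [3, 1, 2]
r8 m[φ4→X7] = [8, 5, 3]
r8 m[φ5→X8] = [3, 6, 3]
r8 m[X8→φ0] = [3, 6, 3]
r8 m[X8→φ5] = [611923, 559800, 587072]
r8 m[X5→φ2] = [1, 1, 1]
r8 m[X2→φ0] = [12992, 12634, 13505]
r8 m[X2→φ1] = [183, 186, 165]
r8 m[X7→φ1] = [24, 5, 6]
r8 m[X7→φ3] = [1712808, 740745, 538308]
r8 m[X7→φ4] = [642303, 148149, 358872]
r8 m[X9→φ1] = [18, 18, 25]
r8 m[X9→φ2] = [106785, 141735, 99297]
r8 m[X11→φ0] = [1, 1, 1]
fixed point reached at round 8
b[X2] = ⊗ incoming = [2377536, 2349924, 2228325]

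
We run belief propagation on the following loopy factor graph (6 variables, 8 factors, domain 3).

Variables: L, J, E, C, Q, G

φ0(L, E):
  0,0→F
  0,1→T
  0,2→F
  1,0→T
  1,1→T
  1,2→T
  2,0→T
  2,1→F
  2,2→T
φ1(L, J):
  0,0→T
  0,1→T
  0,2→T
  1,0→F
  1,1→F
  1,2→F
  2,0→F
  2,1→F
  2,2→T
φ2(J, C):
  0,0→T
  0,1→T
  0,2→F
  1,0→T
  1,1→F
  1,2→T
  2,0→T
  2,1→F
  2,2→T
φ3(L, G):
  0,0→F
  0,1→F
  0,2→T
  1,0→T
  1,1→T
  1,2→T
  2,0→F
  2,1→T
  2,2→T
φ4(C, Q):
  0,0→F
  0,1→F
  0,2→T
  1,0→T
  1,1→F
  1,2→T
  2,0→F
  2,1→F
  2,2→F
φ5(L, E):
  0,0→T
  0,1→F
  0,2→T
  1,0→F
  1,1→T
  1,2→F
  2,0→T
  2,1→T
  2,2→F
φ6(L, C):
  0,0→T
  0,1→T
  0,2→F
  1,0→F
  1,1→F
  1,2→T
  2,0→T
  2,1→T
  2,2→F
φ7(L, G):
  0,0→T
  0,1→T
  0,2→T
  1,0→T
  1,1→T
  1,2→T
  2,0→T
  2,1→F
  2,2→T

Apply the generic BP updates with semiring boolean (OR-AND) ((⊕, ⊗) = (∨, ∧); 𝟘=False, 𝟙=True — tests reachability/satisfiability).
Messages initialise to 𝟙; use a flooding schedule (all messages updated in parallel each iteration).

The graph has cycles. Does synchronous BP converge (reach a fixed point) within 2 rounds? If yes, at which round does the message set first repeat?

init: all messages = 𝟙 over 3 values
r1 m[φ0→L] = [T, T, T]
r1 m[φ0→E] = [T, T, T]
r1 m[φ1→L] = [T, F, T]
r1 m[φ1→J] = [T, T, T]
r1 m[φ2→J] = [T, T, T]
r1 m[φ2→C] = [T, T, T]
r1 m[φ3→L] = [T, T, T]
r1 m[φ3→G] = [T, T, T]
r1 m[φ4→C] = [T, T, F]
r1 m[φ4→Q] = [T, F, T]
r1 m[φ5→L] = [T, T, T]
r1 m[φ5→E] = [T, T, T]
r1 m[φ6→L] = [T, T, T]
r1 m[φ6→C] = [T, T, T]
r1 m[φ7→L] = [T, T, T]
r1 m[φ7→G] = [T, T, T]
r1 m[L→φ0] = [T, T, T]
r1 m[L→φ1] = [T, T, T]
r1 m[L→φ3] = [T, T, T]
r1 m[L→φ5] = [T, T, T]
r1 m[L→φ6] = [T, T, T]
r1 m[L→φ7] = [T, T, T]
r1 m[J→φ1] = [T, T, T]
r1 m[J→φ2] = [T, T, T]
r1 m[E→φ0] = [T, T, T]
r1 m[E→φ5] = [T, T, T]
r1 m[C→φ2] = [T, T, T]
r1 m[C→φ4] = [T, T, T]
r1 m[C→φ6] = [T, T, T]
r1 m[Q→φ4] = [T, T, T]
r1 m[G→φ3] = [T, T, T]
r1 m[G→φ7] = [T, T, T]
r2 m[φ0→L] = [T, T, T]
r2 m[φ0→E] = [T, T, T]
r2 m[φ1→L] = [T, F, T]
r2 m[φ1→J] = [T, T, T]
r2 m[φ2→J] = [T, T, T]
r2 m[φ2→C] = [T, T, T]
r2 m[φ3→L] = [T, T, T]
r2 m[φ3→G] = [T, T, T]
r2 m[φ4→C] = [T, T, F]
r2 m[φ4→Q] = [T, F, T]
r2 m[φ5→L] = [T, T, T]
r2 m[φ5→E] = [T, T, T]
r2 m[φ6→L] = [T, T, T]
r2 m[φ6→C] = [T, T, T]
r2 m[φ7→L] = [T, T, T]
r2 m[φ7→G] = [T, T, T]
r2 m[L→φ0] = [T, F, T]
r2 m[L→φ1] = [T, T, T]
r2 m[L→φ3] = [T, F, T]
r2 m[L→φ5] = [T, F, T]
r2 m[L→φ6] = [T, F, T]
r2 m[L→φ7] = [T, F, T]
r2 m[J→φ1] = [T, T, T]
r2 m[J→φ2] = [T, T, T]
r2 m[E→φ0] = [T, T, T]
r2 m[E→φ5] = [T, T, T]
r2 m[C→φ2] = [T, T, F]
r2 m[C→φ4] = [T, T, T]
r2 m[C→φ6] = [T, T, F]
r2 m[Q→φ4] = [T, T, T]
r2 m[G→φ3] = [T, T, T]
r2 m[G→φ7] = [T, T, T]
no fixed point within 2 rounds

NOT CONVERGED within 2 rounds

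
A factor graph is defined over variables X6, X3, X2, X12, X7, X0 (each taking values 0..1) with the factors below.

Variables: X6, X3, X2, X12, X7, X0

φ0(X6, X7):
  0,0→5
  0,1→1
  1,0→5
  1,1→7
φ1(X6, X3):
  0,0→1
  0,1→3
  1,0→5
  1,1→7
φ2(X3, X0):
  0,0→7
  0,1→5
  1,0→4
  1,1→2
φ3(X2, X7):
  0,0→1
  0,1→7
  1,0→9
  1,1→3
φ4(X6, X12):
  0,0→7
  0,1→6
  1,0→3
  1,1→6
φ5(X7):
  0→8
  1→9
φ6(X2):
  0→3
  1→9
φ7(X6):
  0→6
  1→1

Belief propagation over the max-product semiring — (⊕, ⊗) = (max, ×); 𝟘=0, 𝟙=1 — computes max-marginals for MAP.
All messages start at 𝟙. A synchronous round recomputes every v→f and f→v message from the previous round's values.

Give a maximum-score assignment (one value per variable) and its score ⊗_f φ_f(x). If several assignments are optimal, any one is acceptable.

init: all messages = 𝟙 over 2 values
r1 m[φ0→X6] = [5, 7]
r1 m[φ0→X7] = [5, 7]
r1 m[φ1→X6] = [3, 7]
r1 m[φ1→X3] = [5, 7]
r1 m[φ2→X3] = [7, 4]
r1 m[φ2→X0] = [7, 5]
r1 m[φ3→X2] = [7, 9]
r1 m[φ3→X7] = [9, 7]
r1 m[φ4→X6] = [7, 6]
r1 m[φ4→X12] = [7, 6]
r1 m[φ5→X7] = [8, 9]
r1 m[φ6→X2] = [3, 9]
r1 m[φ7→X6] = [6, 1]
r1 m[X6→φ0] = [1, 1]
r1 m[X6→φ1] = [1, 1]
r1 m[X6→φ4] = [1, 1]
r1 m[X6→φ7] = [1, 1]
r1 m[X3→φ1] = [1, 1]
r1 m[X3→φ2] = [1, 1]
r1 m[X2→φ3] = [1, 1]
r1 m[X2→φ6] = [1, 1]
r1 m[X12→φ4] = [1, 1]
r1 m[X7→φ0] = [1, 1]
r1 m[X7→φ3] = [1, 1]
r1 m[X7→φ5] = [1, 1]
r1 m[X0→φ2] = [1, 1]
r2 m[φ0→X6] = [5, 7]
r2 m[φ0→X7] = [5, 7]
r2 m[φ1→X6] = [3, 7]
r2 m[φ1→X3] = [5, 7]
r2 m[φ2→X3] = [7, 4]
r2 m[φ2→X0] = [7, 5]
r2 m[φ3→X2] = [7, 9]
r2 m[φ3→X7] = [9, 7]
r2 m[φ4→X6] = [7, 6]
r2 m[φ4→X12] = [7, 6]
r2 m[φ5→X7] = [8, 9]
r2 m[φ6→X2] = [3, 9]
r2 m[φ7→X6] = [6, 1]
r2 m[X6→φ0] = [126, 42]
r2 m[X6→φ1] = [210, 42]
r2 m[X6→φ4] = [90, 49]
r2 m[X6→φ7] = [105, 294]
r2 m[X3→φ1] = [7, 4]
r2 m[X3→φ2] = [5, 7]
r2 m[X2→φ3] = [3, 9]
r2 m[X2→φ6] = [7, 9]
r2 m[X12→φ4] = [1, 1]
r2 m[X7→φ0] = [72, 63]
r2 m[X7→φ3] = [40, 63]
r2 m[X7→φ5] = [45, 49]
r2 m[X0→φ2] = [1, 1]
r3 m[φ0→X6] = [360, 441]
r3 m[φ0→X7] = [630, 294]
r3 m[φ1→X6] = [12, 35]
r3 m[φ1→X3] = [210, 630]
r3 m[φ2→X3] = [7, 4]
r3 m[φ2→X0] = [35, 25]
r3 m[φ3→X2] = [441, 360]
r3 m[φ3→X7] = [81, 27]
r3 m[φ4→X6] = [7, 6]
r3 m[φ4→X12] = [630, 540]
r3 m[φ5→X7] = [8, 9]
r3 m[φ6→X2] = [3, 9]
r3 m[φ7→X6] = [6, 1]
r3 m[X6→φ0] = [126, 42]
r3 m[X6→φ1] = [210, 42]
r3 m[X6→φ4] = [90, 49]
r3 m[X6→φ7] = [105, 294]
r3 m[X3→φ1] = [7, 4]
r3 m[X3→φ2] = [5, 7]
r3 m[X2→φ3] = [3, 9]
r3 m[X2→φ6] = [7, 9]
r3 m[X12→φ4] = [1, 1]
r3 m[X7→φ0] = [72, 63]
r3 m[X7→φ3] = [40, 63]
r3 m[X7→φ5] = [45, 49]
r3 m[X0→φ2] = [1, 1]
r4 m[φ0→X6] = [360, 441]
r4 m[φ0→X7] = [630, 294]
r4 m[φ1→X6] = [12, 35]
r4 m[φ1→X3] = [210, 630]
r4 m[φ2→X3] = [7, 4]
r4 m[φ2→X0] = [35, 25]
r4 m[φ3→X2] = [441, 360]
r4 m[φ3→X7] = [81, 27]
r4 m[φ4→X6] = [7, 6]
r4 m[φ4→X12] = [630, 540]
r4 m[φ5→X7] = [8, 9]
r4 m[φ6→X2] = [3, 9]
r4 m[φ7→X6] = [6, 1]
r4 m[X6→φ0] = [504, 210]
r4 m[X6→φ1] = [15120, 2646]
r4 m[X6→φ4] = [25920, 15435]
r4 m[X6→φ7] = [30240, 92610]
r4 m[X3→φ1] = [7, 4]
r4 m[X3→φ2] = [210, 630]
r4 m[X2→φ3] = [3, 9]
r4 m[X2→φ6] = [441, 360]
r4 m[X12→φ4] = [1, 1]
r4 m[X7→φ0] = [648, 243]
r4 m[X7→φ3] = [5040, 2646]
r4 m[X7→φ5] = [51030, 7938]
r4 m[X0→φ2] = [1, 1]
r5 m[φ0→X6] = [3240, 3240]
r5 m[φ0→X7] = [2520, 1470]
r5 m[φ1→X6] = [12, 35]
r5 m[φ1→X3] = [15120, 45360]
r5 m[φ2→X3] = [7, 4]
r5 m[φ2→X0] = [2520, 1260]
r5 m[φ3→X2] = [18522, 45360]
r5 m[φ3→X7] = [81, 27]
r5 m[φ4→X6] = [7, 6]
r5 m[φ4→X12] = [181440, 155520]
r5 m[φ5→X7] = [8, 9]
r5 m[φ6→X2] = [3, 9]
r5 m[φ7→X6] = [6, 1]
r5 m[X6→φ0] = [504, 210]
r5 m[X6→φ1] = [15120, 2646]
r5 m[X6→φ4] = [25920, 15435]
r5 m[X6→φ7] = [30240, 92610]
r5 m[X3→φ1] = [7, 4]
r5 m[X3→φ2] = [210, 630]
r5 m[X2→φ3] = [3, 9]
r5 m[X2→φ6] = [441, 360]
r5 m[X12→φ4] = [1, 1]
r5 m[X7→φ0] = [648, 243]
r5 m[X7→φ3] = [5040, 2646]
r5 m[X7→φ5] = [51030, 7938]
r5 m[X0→φ2] = [1, 1]
r6 m[φ0→X6] = [3240, 3240]
r6 m[φ0→X7] = [2520, 1470]
r6 m[φ1→X6] = [12, 35]
r6 m[φ1→X3] = [15120, 45360]
r6 m[φ2→X3] = [7, 4]
r6 m[φ2→X0] = [2520, 1260]
r6 m[φ3→X2] = [18522, 45360]
r6 m[φ3→X7] = [81, 27]
r6 m[φ4→X6] = [7, 6]
r6 m[φ4→X12] = [181440, 155520]
r6 m[φ5→X7] = [8, 9]
r6 m[φ6→X2] = [3, 9]
r6 m[φ7→X6] = [6, 1]
r6 m[X6→φ0] = [504, 210]
r6 m[X6→φ1] = [136080, 19440]
r6 m[X6→φ4] = [233280, 113400]
r6 m[X6→φ7] = [272160, 680400]
r6 m[X3→φ1] = [7, 4]
r6 m[X3→φ2] = [15120, 45360]
r6 m[X2→φ3] = [3, 9]
r6 m[X2→φ6] = [18522, 45360]
r6 m[X12→φ4] = [1, 1]
r6 m[X7→φ0] = [648, 243]
r6 m[X7→φ3] = [20160, 13230]
r6 m[X7→φ5] = [204120, 39690]
r6 m[X0→φ2] = [1, 1]
r7 m[φ0→X6] = [3240, 3240]
r7 m[φ0→X7] = [2520, 1470]
r7 m[φ1→X6] = [12, 35]
r7 m[φ1→X3] = [136080, 408240]
r7 m[φ2→X3] = [7, 4]
r7 m[φ2→X0] = [181440, 90720]
r7 m[φ3→X2] = [92610, 181440]
r7 m[φ3→X7] = [81, 27]
r7 m[φ4→X6] = [7, 6]
r7 m[φ4→X12] = [1632960, 1399680]
r7 m[φ5→X7] = [8, 9]
r7 m[φ6→X2] = [3, 9]
r7 m[φ7→X6] = [6, 1]
r7 m[X6→φ0] = [504, 210]
r7 m[X6→φ1] = [136080, 19440]
r7 m[X6→φ4] = [233280, 113400]
r7 m[X6→φ7] = [272160, 680400]
r7 m[X3→φ1] = [7, 4]
r7 m[X3→φ2] = [15120, 45360]
r7 m[X2→φ3] = [3, 9]
r7 m[X2→φ6] = [18522, 45360]
r7 m[X12→φ4] = [1, 1]
r7 m[X7→φ0] = [648, 243]
r7 m[X7→φ3] = [20160, 13230]
r7 m[X7→φ5] = [204120, 39690]
r7 m[X0→φ2] = [1, 1]
r8 m[φ0→X6] = [3240, 3240]
r8 m[φ0→X7] = [2520, 1470]
r8 m[φ1→X6] = [12, 35]
r8 m[φ1→X3] = [136080, 408240]
r8 m[φ2→X3] = [7, 4]
r8 m[φ2→X0] = [181440, 90720]
r8 m[φ3→X2] = [92610, 181440]
r8 m[φ3→X7] = [81, 27]
r8 m[φ4→X6] = [7, 6]
r8 m[φ4→X12] = [1632960, 1399680]
r8 m[φ5→X7] = [8, 9]
r8 m[φ6→X2] = [3, 9]
r8 m[φ7→X6] = [6, 1]
r8 m[X6→φ0] = [504, 210]
r8 m[X6→φ1] = [136080, 19440]
r8 m[X6→φ4] = [233280, 113400]
r8 m[X6→φ7] = [272160, 680400]
r8 m[X3→φ1] = [7, 4]
r8 m[X3→φ2] = [136080, 408240]
r8 m[X2→φ3] = [3, 9]
r8 m[X2→φ6] = [92610, 181440]
r8 m[X12→φ4] = [1, 1]
r8 m[X7→φ0] = [648, 243]
r8 m[X7→φ3] = [20160, 13230]
r8 m[X7→φ5] = [204120, 39690]
r8 m[X0→φ2] = [1, 1]
r9 m[φ0→X6] = [3240, 3240]
r9 m[φ0→X7] = [2520, 1470]
r9 m[φ1→X6] = [12, 35]
r9 m[φ1→X3] = [136080, 408240]
r9 m[φ2→X3] = [7, 4]
r9 m[φ2→X0] = [1632960, 816480]
r9 m[φ3→X2] = [92610, 181440]
r9 m[φ3→X7] = [81, 27]
r9 m[φ4→X6] = [7, 6]
r9 m[φ4→X12] = [1632960, 1399680]
r9 m[φ5→X7] = [8, 9]
r9 m[φ6→X2] = [3, 9]
r9 m[φ7→X6] = [6, 1]
r9 m[X6→φ0] = [504, 210]
r9 m[X6→φ1] = [136080, 19440]
r9 m[X6→φ4] = [233280, 113400]
r9 m[X6→φ7] = [272160, 680400]
r9 m[X3→φ1] = [7, 4]
r9 m[X3→φ2] = [136080, 408240]
r9 m[X2→φ3] = [3, 9]
r9 m[X2→φ6] = [92610, 181440]
r9 m[X12→φ4] = [1, 1]
r9 m[X7→φ0] = [648, 243]
r9 m[X7→φ3] = [20160, 13230]
r9 m[X7→φ5] = [204120, 39690]
r9 m[X0→φ2] = [1, 1]
r10 m[φ0→X6] = [3240, 3240]
r10 m[φ0→X7] = [2520, 1470]
r10 m[φ1→X6] = [12, 35]
r10 m[φ1→X3] = [136080, 408240]
r10 m[φ2→X3] = [7, 4]
r10 m[φ2→X0] = [1632960, 816480]
r10 m[φ3→X2] = [92610, 181440]
r10 m[φ3→X7] = [81, 27]
r10 m[φ4→X6] = [7, 6]
r10 m[φ4→X12] = [1632960, 1399680]
r10 m[φ5→X7] = [8, 9]
r10 m[φ6→X2] = [3, 9]
r10 m[φ7→X6] = [6, 1]
r10 m[X6→φ0] = [504, 210]
r10 m[X6→φ1] = [136080, 19440]
r10 m[X6→φ4] = [233280, 113400]
r10 m[X6→φ7] = [272160, 680400]
r10 m[X3→φ1] = [7, 4]
r10 m[X3→φ2] = [136080, 408240]
r10 m[X2→φ3] = [3, 9]
r10 m[X2→φ6] = [92610, 181440]
r10 m[X12→φ4] = [1, 1]
r10 m[X7→φ0] = [648, 243]
r10 m[X7→φ3] = [20160, 13230]
r10 m[X7→φ5] = [204120, 39690]
r10 m[X0→φ2] = [1, 1]
fixed point reached at round 10
traceback from X6: (X6=0, X3=1, X2=1, X12=0, X7=0, X0=0), score=1632960

assignment: (X6=0, X3=1, X2=1, X12=0, X7=0, X0=0); score = 1632960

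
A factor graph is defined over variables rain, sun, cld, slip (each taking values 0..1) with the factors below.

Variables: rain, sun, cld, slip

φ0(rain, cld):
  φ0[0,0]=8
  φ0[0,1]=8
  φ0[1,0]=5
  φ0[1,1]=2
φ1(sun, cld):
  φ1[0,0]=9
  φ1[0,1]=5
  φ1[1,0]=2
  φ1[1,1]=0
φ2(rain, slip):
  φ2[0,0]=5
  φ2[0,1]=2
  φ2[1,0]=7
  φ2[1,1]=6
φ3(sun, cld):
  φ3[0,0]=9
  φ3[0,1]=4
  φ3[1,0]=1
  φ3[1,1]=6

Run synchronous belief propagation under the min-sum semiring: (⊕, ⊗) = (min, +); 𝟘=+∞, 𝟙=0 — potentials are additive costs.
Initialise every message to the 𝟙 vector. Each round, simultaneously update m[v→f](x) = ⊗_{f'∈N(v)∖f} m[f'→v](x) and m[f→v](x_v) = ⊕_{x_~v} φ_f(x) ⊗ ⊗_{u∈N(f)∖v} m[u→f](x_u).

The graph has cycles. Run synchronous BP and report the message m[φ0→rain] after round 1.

init: all messages = 𝟙 over 2 values
r1 m[φ0→rain] = [8, 2]
r1 m[φ0→cld] = [5, 2]
r1 m[φ1→sun] = [5, 0]
r1 m[φ1→cld] = [2, 0]
r1 m[φ2→rain] = [2, 6]
r1 m[φ2→slip] = [5, 2]
r1 m[φ3→sun] = [4, 1]
r1 m[φ3→cld] = [1, 4]
r1 m[rain→φ0] = [0, 0]
r1 m[rain→φ2] = [0, 0]
r1 m[sun→φ1] = [0, 0]
r1 m[sun→φ3] = [0, 0]
r1 m[cld→φ0] = [0, 0]
r1 m[cld→φ1] = [0, 0]
r1 m[cld→φ3] = [0, 0]
r1 m[slip→φ2] = [0, 0]

message @ round 1 = [8, 2]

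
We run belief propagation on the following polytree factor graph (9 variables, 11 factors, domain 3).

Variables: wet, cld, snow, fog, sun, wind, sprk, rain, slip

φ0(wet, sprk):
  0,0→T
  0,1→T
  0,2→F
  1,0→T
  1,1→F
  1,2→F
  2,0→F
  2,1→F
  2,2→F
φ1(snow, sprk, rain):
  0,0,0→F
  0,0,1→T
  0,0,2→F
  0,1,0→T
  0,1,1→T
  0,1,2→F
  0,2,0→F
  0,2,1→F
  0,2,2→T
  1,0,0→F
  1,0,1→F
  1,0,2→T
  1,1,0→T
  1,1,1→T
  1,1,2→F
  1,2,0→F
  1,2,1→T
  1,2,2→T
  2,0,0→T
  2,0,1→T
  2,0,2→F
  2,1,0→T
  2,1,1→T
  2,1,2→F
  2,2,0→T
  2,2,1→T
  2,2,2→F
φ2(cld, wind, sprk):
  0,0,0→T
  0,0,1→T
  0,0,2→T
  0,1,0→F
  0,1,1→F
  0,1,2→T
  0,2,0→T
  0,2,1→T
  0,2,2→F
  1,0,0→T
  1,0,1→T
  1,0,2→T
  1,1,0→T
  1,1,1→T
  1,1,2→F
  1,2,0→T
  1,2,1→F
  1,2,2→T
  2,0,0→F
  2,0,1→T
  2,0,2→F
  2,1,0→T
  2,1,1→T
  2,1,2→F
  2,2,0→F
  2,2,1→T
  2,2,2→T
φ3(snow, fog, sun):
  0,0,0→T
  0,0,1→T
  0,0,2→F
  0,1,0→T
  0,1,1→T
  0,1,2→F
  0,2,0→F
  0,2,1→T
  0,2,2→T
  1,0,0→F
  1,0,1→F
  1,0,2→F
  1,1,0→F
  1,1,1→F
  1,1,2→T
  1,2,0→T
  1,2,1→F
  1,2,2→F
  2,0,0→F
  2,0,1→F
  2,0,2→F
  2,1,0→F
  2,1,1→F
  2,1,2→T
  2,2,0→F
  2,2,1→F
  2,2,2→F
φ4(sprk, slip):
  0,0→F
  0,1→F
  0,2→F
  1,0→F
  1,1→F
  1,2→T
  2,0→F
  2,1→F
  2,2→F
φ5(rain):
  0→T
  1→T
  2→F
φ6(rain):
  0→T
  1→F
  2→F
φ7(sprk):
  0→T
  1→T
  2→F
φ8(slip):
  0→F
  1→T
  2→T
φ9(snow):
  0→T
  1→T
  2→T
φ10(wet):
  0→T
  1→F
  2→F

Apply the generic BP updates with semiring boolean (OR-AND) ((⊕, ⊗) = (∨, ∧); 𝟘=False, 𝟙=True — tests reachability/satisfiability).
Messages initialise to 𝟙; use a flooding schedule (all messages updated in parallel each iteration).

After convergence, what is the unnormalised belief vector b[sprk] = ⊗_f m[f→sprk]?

init: all messages = 𝟙 over 3 values
r1 m[φ0→wet] = [T, T, F]
r1 m[φ0→sprk] = [T, T, F]
r1 m[φ1→snow] = [T, T, T]
r1 m[φ1→sprk] = [T, T, T]
r1 m[φ1→rain] = [T, T, T]
r1 m[φ2→cld] = [T, T, T]
r1 m[φ2→wind] = [T, T, T]
r1 m[φ2→sprk] = [T, T, T]
r1 m[φ3→snow] = [T, T, T]
r1 m[φ3→fog] = [T, T, T]
r1 m[φ3→sun] = [T, T, T]
r1 m[φ4→sprk] = [F, T, F]
r1 m[φ4→slip] = [F, F, T]
r1 m[φ5→rain] = [T, T, F]
r1 m[φ6→rain] = [T, F, F]
r1 m[φ7→sprk] = [T, T, F]
r1 m[φ8→slip] = [F, T, T]
r1 m[φ9→snow] = [T, T, T]
r1 m[φ10→wet] = [T, F, F]
r1 m[wet→φ0] = [T, T, T]
r1 m[wet→φ10] = [T, T, T]
r1 m[cld→φ2] = [T, T, T]
r1 m[snow→φ1] = [T, T, T]
r1 m[snow→φ3] = [T, T, T]
r1 m[snow→φ9] = [T, T, T]
r1 m[fog→φ3] = [T, T, T]
r1 m[sun→φ3] = [T, T, T]
r1 m[wind→φ2] = [T, T, T]
r1 m[sprk→φ0] = [T, T, T]
r1 m[sprk→φ1] = [T, T, T]
r1 m[sprk→φ2] = [T, T, T]
r1 m[sprk→φ4] = [T, T, T]
r1 m[sprk→φ7] = [T, T, T]
r1 m[rain→φ1] = [T, T, T]
r1 m[rain→φ5] = [T, T, T]
r1 m[rain→φ6] = [T, T, T]
r1 m[slip→φ4] = [T, T, T]
r1 m[slip→φ8] = [T, T, T]
r2 m[φ0→wet] = [T, T, F]
r2 m[φ0→sprk] = [T, T, F]
r2 m[φ1→snow] = [T, T, T]
r2 m[φ1→sprk] = [T, T, T]
r2 m[φ1→rain] = [T, T, T]
r2 m[φ2→cld] = [T, T, T]
r2 m[φ2→wind] = [T, T, T]
r2 m[φ2→sprk] = [T, T, T]
r2 m[φ3→snow] = [T, T, T]
r2 m[φ3→fog] = [T, T, T]
r2 m[φ3→sun] = [T, T, T]
r2 m[φ4→sprk] = [F, T, F]
r2 m[φ4→slip] = [F, F, T]
r2 m[φ5→rain] = [T, T, F]
r2 m[φ6→rain] = [T, F, F]
r2 m[φ7→sprk] = [T, T, F]
r2 m[φ8→slip] = [F, T, T]
r2 m[φ9→snow] = [T, T, T]
r2 m[φ10→wet] = [T, F, F]
r2 m[wet→φ0] = [T, F, F]
r2 m[wet→φ10] = [T, T, F]
r2 m[cld→φ2] = [T, T, T]
r2 m[snow→φ1] = [T, T, T]
r2 m[snow→φ3] = [T, T, T]
r2 m[snow→φ9] = [T, T, T]
r2 m[fog→φ3] = [T, T, T]
r2 m[sun→φ3] = [T, T, T]
r2 m[wind→φ2] = [T, T, T]
r2 m[sprk→φ0] = [F, T, F]
r2 m[sprk→φ1] = [F, T, F]
r2 m[sprk→φ2] = [F, T, F]
r2 m[sprk→φ4] = [T, T, F]
r2 m[sprk→φ7] = [F, T, F]
r2 m[rain→φ1] = [T, F, F]
r2 m[rain→φ5] = [T, F, F]
r2 m[rain→φ6] = [T, T, F]
r2 m[slip→φ4] = [F, T, T]
r2 m[slip→φ8] = [F, F, T]
r3 m[φ0→wet] = [T, F, F]
r3 m[φ0→sprk] = [T, T, F]
r3 m[φ1→snow] = [T, T, T]
r3 m[φ1→sprk] = [T, T, T]
r3 m[φ1→rain] = [T, T, F]
r3 m[φ2→cld] = [T, T, T]
r3 m[φ2→wind] = [T, T, T]
r3 m[φ2→sprk] = [T, T, T]
r3 m[φ3→snow] = [T, T, T]
r3 m[φ3→fog] = [T, T, T]
r3 m[φ3→sun] = [T, T, T]
r3 m[φ4→sprk] = [F, T, F]
r3 m[φ4→slip] = [F, F, T]
r3 m[φ5→rain] = [T, T, F]
r3 m[φ6→rain] = [T, F, F]
r3 m[φ7→sprk] = [T, T, F]
r3 m[φ8→slip] = [F, T, T]
r3 m[φ9→snow] = [T, T, T]
r3 m[φ10→wet] = [T, F, F]
r3 m[wet→φ0] = [T, F, F]
r3 m[wet→φ10] = [T, T, F]
r3 m[cld→φ2] = [T, T, T]
r3 m[snow→φ1] = [T, T, T]
r3 m[snow→φ3] = [T, T, T]
r3 m[snow→φ9] = [T, T, T]
r3 m[fog→φ3] = [T, T, T]
r3 m[sun→φ3] = [T, T, T]
r3 m[wind→φ2] = [T, T, T]
r3 m[sprk→φ0] = [F, T, F]
r3 m[sprk→φ1] = [F, T, F]
r3 m[sprk→φ2] = [F, T, F]
r3 m[sprk→φ4] = [T, T, F]
r3 m[sprk→φ7] = [F, T, F]
r3 m[rain→φ1] = [T, F, F]
r3 m[rain→φ5] = [T, F, F]
r3 m[rain→φ6] = [T, T, F]
r3 m[slip→φ4] = [F, T, T]
r3 m[slip→φ8] = [F, F, T]
r4 m[φ0→wet] = [T, F, F]
r4 m[φ0→sprk] = [T, T, F]
r4 m[φ1→snow] = [T, T, T]
r4 m[φ1→sprk] = [T, T, T]
r4 m[φ1→rain] = [T, T, F]
r4 m[φ2→cld] = [T, T, T]
r4 m[φ2→wind] = [T, T, T]
r4 m[φ2→sprk] = [T, T, T]
r4 m[φ3→snow] = [T, T, T]
r4 m[φ3→fog] = [T, T, T]
r4 m[φ3→sun] = [T, T, T]
r4 m[φ4→sprk] = [F, T, F]
r4 m[φ4→slip] = [F, F, T]
r4 m[φ5→rain] = [T, T, F]
r4 m[φ6→rain] = [T, F, F]
r4 m[φ7→sprk] = [T, T, F]
r4 m[φ8→slip] = [F, T, T]
r4 m[φ9→snow] = [T, T, T]
r4 m[φ10→wet] = [T, F, F]
r4 m[wet→φ0] = [T, F, F]
r4 m[wet→φ10] = [T, F, F]
r4 m[cld→φ2] = [T, T, T]
r4 m[snow→φ1] = [T, T, T]
r4 m[snow→φ3] = [T, T, T]
r4 m[snow→φ9] = [T, T, T]
r4 m[fog→φ3] = [T, T, T]
r4 m[sun→φ3] = [T, T, T]
r4 m[wind→φ2] = [T, T, T]
r4 m[sprk→φ0] = [F, T, F]
r4 m[sprk→φ1] = [F, T, F]
r4 m[sprk→φ2] = [F, T, F]
r4 m[sprk→φ4] = [T, T, F]
r4 m[sprk→φ7] = [F, T, F]
r4 m[rain→φ1] = [T, F, F]
r4 m[rain→φ5] = [T, F, F]
r4 m[rain→φ6] = [T, T, F]
r4 m[slip→φ4] = [F, T, T]
r4 m[slip→φ8] = [F, F, T]
r5 m[φ0→wet] = [T, F, F]
r5 m[φ0→sprk] = [T, T, F]
r5 m[φ1→snow] = [T, T, T]
r5 m[φ1→sprk] = [T, T, T]
r5 m[φ1→rain] = [T, T, F]
r5 m[φ2→cld] = [T, T, T]
r5 m[φ2→wind] = [T, T, T]
r5 m[φ2→sprk] = [T, T, T]
r5 m[φ3→snow] = [T, T, T]
r5 m[φ3→fog] = [T, T, T]
r5 m[φ3→sun] = [T, T, T]
r5 m[φ4→sprk] = [F, T, F]
r5 m[φ4→slip] = [F, F, T]
r5 m[φ5→rain] = [T, T, F]
r5 m[φ6→rain] = [T, F, F]
r5 m[φ7→sprk] = [T, T, F]
r5 m[φ8→slip] = [F, T, T]
r5 m[φ9→snow] = [T, T, T]
r5 m[φ10→wet] = [T, F, F]
r5 m[wet→φ0] = [T, F, F]
r5 m[wet→φ10] = [T, F, F]
r5 m[cld→φ2] = [T, T, T]
r5 m[snow→φ1] = [T, T, T]
r5 m[snow→φ3] = [T, T, T]
r5 m[snow→φ9] = [T, T, T]
r5 m[fog→φ3] = [T, T, T]
r5 m[sun→φ3] = [T, T, T]
r5 m[wind→φ2] = [T, T, T]
r5 m[sprk→φ0] = [F, T, F]
r5 m[sprk→φ1] = [F, T, F]
r5 m[sprk→φ2] = [F, T, F]
r5 m[sprk→φ4] = [T, T, F]
r5 m[sprk→φ7] = [F, T, F]
r5 m[rain→φ1] = [T, F, F]
r5 m[rain→φ5] = [T, F, F]
r5 m[rain→φ6] = [T, T, F]
r5 m[slip→φ4] = [F, T, T]
r5 m[slip→φ8] = [F, F, T]
fixed point reached at round 5
b[sprk] = ⊗ incoming = [F, T, F]

b[sprk] = [F, T, F]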